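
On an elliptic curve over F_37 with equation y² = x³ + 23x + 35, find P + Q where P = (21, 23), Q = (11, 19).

(17, 23)

(21, 23) + (11, 19). λ = (19 - 23)/(11 - 21) ≡ 33/27 mod 37. 27⁻¹ ≡ 11 (mod 37) since 27·11 = 297 ≡ 1, so λ ≡ 30.
  x = λ² - 21 - 11 = 900 - 32 ≡ 17; y = λ·(21 - 17) - 23 ≡ 23. → (17, 23)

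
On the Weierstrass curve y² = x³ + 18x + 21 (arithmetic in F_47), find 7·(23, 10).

Write Q = (23, 10).
Double-and-add on 7 = (111)₂. Start with Q = (23, 10) for the leading 1-bit.
double: tangent at (23, 10): λ = (3·23² + 18)/(2·10) ≡ 7/20. 20⁻¹ ≡ 40 (mod 47), so λ ≡ 7·40 ≡ 45.
  x = λ² - 23 - 23 = 2025 - 46 ≡ 5; y = λ·(23 - 5) - 10 ≡ 1. → (5, 1)
add Q: (5, 1) + (23, 10). λ = (10 - 1)/(23 - 5) ≡ 9/18 mod 47. 18⁻¹ ≡ 34 (mod 47) since 18·34 = 612 ≡ 1, so λ ≡ 24.
  x = λ² - 5 - 23 = 576 - 28 ≡ 31; y = λ·(5 - 31) - 1 ≡ 33. → (31, 33)
double: tangent at (31, 33): λ = (3·31² + 18)/(2·33) ≡ 34/19. 19⁻¹ ≡ 5 (mod 47), so λ ≡ 34·5 ≡ 29.
  x = λ² - 31 - 31 = 841 - 62 ≡ 27; y = λ·(31 - 27) - 33 ≡ 36. → (27, 36)
add Q: (27, 36) + (23, 10). λ = (10 - 36)/(23 - 27) ≡ 21/43 mod 47. 43⁻¹ ≡ 35 (mod 47), so λ ≡ 30.
  x = λ² - 27 - 23 = 900 - 50 ≡ 4; y = λ·(27 - 4) - 36 ≡ 43. → (4, 43)

(4, 43)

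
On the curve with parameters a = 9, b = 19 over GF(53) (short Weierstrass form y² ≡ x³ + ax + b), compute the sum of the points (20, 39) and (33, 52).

(20, 39) + (33, 52). λ = (52 - 39)/(33 - 20) ≡ 13/13 mod 53. 13⁻¹ ≡ 49 (mod 53) since 13·49 = 637 ≡ 1, so λ ≡ 1.
  x = λ² - 20 - 33 = 1 - 53 ≡ 1; y = λ·(20 - 1) - 39 ≡ 33. → (1, 33)

(1, 33)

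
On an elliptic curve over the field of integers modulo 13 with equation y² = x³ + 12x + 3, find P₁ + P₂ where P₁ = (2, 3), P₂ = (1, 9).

(7, 1)

(2, 3) + (1, 9). λ = (9 - 3)/(1 - 2) ≡ 6/12 mod 13. 12⁻¹ ≡ 12 (mod 13), so λ ≡ 7.
  x = λ² - 2 - 1 = 49 - 3 ≡ 7; y = λ·(2 - 7) - 3 ≡ 1. → (7, 1)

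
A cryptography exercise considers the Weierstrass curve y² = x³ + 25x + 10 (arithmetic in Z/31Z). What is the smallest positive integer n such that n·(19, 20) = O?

6

2P: tangent at (19, 20): λ = (3·19² + 25)/(2·20) ≡ 23/9. 9⁻¹ ≡ 7 (mod 31), so λ ≡ 23·7 ≡ 6.
  x = λ² - 19 - 19 = 36 - 38 ≡ 29; y = λ·(19 - 29) - 20 ≡ 13. → (29, 13)
3P: (29, 13) + (19, 20). λ = (20 - 13)/(19 - 29) ≡ 7/21 mod 31. 21⁻¹ ≡ 3 (mod 31) since 21·3 = 63 ≡ 1, so λ ≡ 21.
  x = λ² - 29 - 19 = 441 - 48 ≡ 21; y = λ·(29 - 21) - 13 ≡ 0. → (21, 0)
4P: (21, 0) + (19, 20). λ = (20 - 0)/(19 - 21) ≡ 20/29 mod 31. 29⁻¹ ≡ 15 (mod 31), so λ ≡ 21.
  x = λ² - 21 - 19 = 441 - 40 ≡ 29; y = λ·(21 - 29) - 0 ≡ 18. → (29, 18)
5P: (29, 18) + (19, 20). λ = (20 - 18)/(19 - 29) ≡ 2/21 mod 31. 21⁻¹ ≡ 3 (mod 31) since 21·3 = 63 ≡ 1, so λ ≡ 6.
  x = λ² - 29 - 19 = 36 - 48 ≡ 19; y = λ·(29 - 19) - 18 ≡ 11. → (19, 11)
6P: (19, 11) + (19, 20): same x and y₁ ≡ -y₂, so the sum is O.
6P = O, so the order is 6.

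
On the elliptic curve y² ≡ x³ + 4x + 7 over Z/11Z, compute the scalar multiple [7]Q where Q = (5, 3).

Double-and-add on 7 = (111)₂. Start with Q = (5, 3) for the leading 1-bit.
double: tangent at (5, 3): λ = (3·5² + 4)/(2·3) ≡ 2/6. 6⁻¹ ≡ 2 (mod 11), so λ ≡ 2·2 ≡ 4.
  x = λ² - 5 - 5 = 16 - 10 ≡ 6; y = λ·(5 - 6) - 3 ≡ 4. → (6, 4)
add Q: (6, 4) + (5, 3). λ = (3 - 4)/(5 - 6) ≡ 10/10 mod 11. 10⁻¹ ≡ 10 (mod 11), so λ ≡ 1.
  x = λ² - 6 - 5 = 1 - 11 ≡ 1; y = λ·(6 - 1) - 4 ≡ 1. → (1, 1)
double: tangent at (1, 1): λ = (3·1² + 4)/(2·1) ≡ 7/2. 2⁻¹ ≡ 6 (mod 11) since 2·6 = 12 ≡ 1, so λ ≡ 7·6 ≡ 9.
  x = λ² - 1 - 1 = 81 - 2 ≡ 2; y = λ·(1 - 2) - 1 ≡ 1. → (2, 1)
add Q: (2, 1) + (5, 3). λ = (3 - 1)/(5 - 2) ≡ 2/3 mod 11. 3⁻¹ ≡ 4 (mod 11), so λ ≡ 8.
  x = λ² - 2 - 5 = 64 - 7 ≡ 2; y = λ·(2 - 2) - 1 ≡ 10. → (2, 10)

(2, 10)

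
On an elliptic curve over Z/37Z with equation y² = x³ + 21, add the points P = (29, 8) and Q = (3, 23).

(9, 26)

(29, 8) + (3, 23). λ = (23 - 8)/(3 - 29) ≡ 15/11 mod 37. 11⁻¹ ≡ 27 (mod 37), so λ ≡ 35.
  x = λ² - 29 - 3 = 1225 - 32 ≡ 9; y = λ·(29 - 9) - 8 ≡ 26. → (9, 26)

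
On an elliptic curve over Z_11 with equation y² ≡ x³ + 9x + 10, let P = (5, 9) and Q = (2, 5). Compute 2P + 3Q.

O

First 2P:
Repeated addition: build up to 2P.
2P: tangent at (5, 9): λ = (3·5² + 9)/(2·9) ≡ 7/7. 7⁻¹ ≡ 8 (mod 11), so λ ≡ 7·8 ≡ 1.
  x = λ² - 5 - 5 = 1 - 10 ≡ 2; y = λ·(5 - 2) - 9 ≡ 5. → (2, 5)
2P = (2, 5).
Next 3Q:
Repeated addition: build up to 3Q.
2Q: tangent at (2, 5): λ = (3·2² + 9)/(2·5) ≡ 10/10. 10⁻¹ ≡ 10 (mod 11) since 10·10 = 100 ≡ 1, so λ ≡ 10·10 ≡ 1.
  x = λ² - 2 - 2 = 1 - 4 ≡ 8; y = λ·(2 - 8) - 5 ≡ 0. → (8, 0)
3Q: (8, 0) + (2, 5). λ = (5 - 0)/(2 - 8) ≡ 5/5 mod 11. 5⁻¹ ≡ 9 (mod 11), so λ ≡ 1.
  x = λ² - 8 - 2 = 1 - 10 ≡ 2; y = λ·(8 - 2) - 0 ≡ 6. → (2, 6)
3Q = (2, 6).
Finally 2P + 3Q:
(2, 5) + (2, 6): same x and y₁ ≡ -y₂, so the sum is the point at infinity.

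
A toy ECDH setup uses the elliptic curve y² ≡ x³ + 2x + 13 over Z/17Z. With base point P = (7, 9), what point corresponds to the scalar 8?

Repeated addition: build up to 8P.
2P: tangent at (7, 9): λ = (3·7² + 2)/(2·9) ≡ 13/1. 1⁻¹ ≡ 1 (mod 17), so λ ≡ 13·1 ≡ 13.
  x = λ² - 7 - 7 = 169 - 14 ≡ 2; y = λ·(7 - 2) - 9 ≡ 5. → (2, 5)
3P: (2, 5) + (7, 9). λ = (9 - 5)/(7 - 2) ≡ 4/5 mod 17. 5⁻¹ ≡ 7 (mod 17), so λ ≡ 11.
  x = λ² - 2 - 7 = 121 - 9 ≡ 10; y = λ·(2 - 10) - 5 ≡ 9. → (10, 9)
4P: (10, 9) + (7, 9). λ = (9 - 9)/(7 - 10) ≡ 0/14 mod 17. 14⁻¹ ≡ 11 (mod 17), so λ ≡ 0.
  x = λ² - 10 - 7 = 0 - 17 ≡ 0; y = λ·(10 - 0) - 9 ≡ 8. → (0, 8)
5P: (0, 8) + (7, 9). λ = (9 - 8)/(7 - 0) ≡ 1/7 mod 17. 7⁻¹ ≡ 5 (mod 17), so λ ≡ 5.
  x = λ² - 0 - 7 = 25 - 7 ≡ 1; y = λ·(0 - 1) - 8 ≡ 4. → (1, 4)
6P: (1, 4) + (7, 9). λ = (9 - 4)/(7 - 1) ≡ 5/6 mod 17. 6⁻¹ ≡ 3 (mod 17) since 6·3 = 18 ≡ 1, so λ ≡ 15.
  x = λ² - 1 - 7 = 225 - 8 ≡ 13; y = λ·(1 - 13) - 4 ≡ 3. → (13, 3)
7P: (13, 3) + (7, 9). λ = (9 - 3)/(7 - 13) ≡ 6/11 mod 17. 11⁻¹ ≡ 14 (mod 17) since 11·14 = 154 ≡ 1, so λ ≡ 16.
  x = λ² - 13 - 7 = 256 - 20 ≡ 15; y = λ·(13 - 15) - 3 ≡ 16. → (15, 16)
8P: (15, 16) + (7, 9). λ = (9 - 16)/(7 - 15) ≡ 10/9 mod 17. 9⁻¹ ≡ 2 (mod 17) since 9·2 = 18 ≡ 1, so λ ≡ 3.
  x = λ² - 15 - 7 = 9 - 22 ≡ 4; y = λ·(15 - 4) - 16 ≡ 0. → (4, 0)

(4, 0)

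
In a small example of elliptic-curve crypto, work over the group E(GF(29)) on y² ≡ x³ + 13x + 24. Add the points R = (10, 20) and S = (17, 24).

(26, 4)

(10, 20) + (17, 24). λ = (24 - 20)/(17 - 10) ≡ 4/7 mod 29. 7⁻¹ ≡ 25 (mod 29), so λ ≡ 13.
  x = λ² - 10 - 17 = 169 - 27 ≡ 26; y = λ·(10 - 26) - 20 ≡ 4. → (26, 4)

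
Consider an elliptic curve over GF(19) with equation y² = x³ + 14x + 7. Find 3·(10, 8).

(7, 7)

Write Q = (10, 8).
Repeated addition: build up to 3Q.
2Q: tangent at (10, 8): λ = (3·10² + 14)/(2·8) ≡ 10/16. 16⁻¹ ≡ 6 (mod 19) since 16·6 = 96 ≡ 1, so λ ≡ 10·6 ≡ 3.
  x = λ² - 10 - 10 = 9 - 20 ≡ 8; y = λ·(10 - 8) - 8 ≡ 17. → (8, 17)
3Q: (8, 17) + (10, 8). λ = (8 - 17)/(10 - 8) ≡ 10/2 mod 19. 2⁻¹ ≡ 10 (mod 19), so λ ≡ 5.
  x = λ² - 8 - 10 = 25 - 18 ≡ 7; y = λ·(8 - 7) - 17 ≡ 7. → (7, 7)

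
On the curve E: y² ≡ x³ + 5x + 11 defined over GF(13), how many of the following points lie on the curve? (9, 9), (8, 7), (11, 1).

0

(9, 9): 9² ≡ 3, rhs ≡ 5 → off.
(8, 7): 7² ≡ 10, rhs ≡ 4 → off.
(11, 1): 1² ≡ 1, rhs ≡ 6 → off.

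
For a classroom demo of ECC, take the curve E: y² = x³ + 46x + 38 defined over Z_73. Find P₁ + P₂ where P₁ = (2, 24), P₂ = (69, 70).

(2, 24) + (69, 70). λ = (70 - 24)/(69 - 2) ≡ 46/67 mod 73. 67⁻¹ ≡ 12 (mod 73) since 67·12 = 804 ≡ 1, so λ ≡ 41.
  x = λ² - 2 - 69 = 1681 - 71 ≡ 4; y = λ·(2 - 4) - 24 ≡ 40. → (4, 40)

(4, 40)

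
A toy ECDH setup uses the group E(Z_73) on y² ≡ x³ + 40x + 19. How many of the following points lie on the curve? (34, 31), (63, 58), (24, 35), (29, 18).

2

(34, 31): 31² ≡ 12, rhs ≡ 22 → off.
(63, 58): 58² ≡ 6, rhs ≡ 6 → on.
(24, 35): 35² ≡ 57, rhs ≡ 57 → on.
(29, 18): 18² ≡ 32, rhs ≡ 18 → off.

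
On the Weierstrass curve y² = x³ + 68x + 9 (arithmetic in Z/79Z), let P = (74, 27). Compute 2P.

(23, 51)

tangent at (74, 27): λ = (3·74² + 68)/(2·27) ≡ 64/54. 54⁻¹ ≡ 60 (mod 79), so λ ≡ 64·60 ≡ 48.
  x = λ² - 74 - 74 = 2304 - 148 ≡ 23; y = λ·(74 - 23) - 27 ≡ 51. → (23, 51)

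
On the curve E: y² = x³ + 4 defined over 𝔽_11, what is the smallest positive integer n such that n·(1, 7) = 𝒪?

12

2P: tangent at (1, 7): λ = (3·1² + 0)/(2·7) ≡ 3/3. 3⁻¹ ≡ 4 (mod 11) since 3·4 = 12 ≡ 1, so λ ≡ 3·4 ≡ 1.
  x = λ² - 1 - 1 = 1 - 2 ≡ 10; y = λ·(1 - 10) - 7 ≡ 6. → (10, 6)
3P: (10, 6) + (1, 7). λ = (7 - 6)/(1 - 10) ≡ 1/2 mod 11. 2⁻¹ ≡ 6 (mod 11), so λ ≡ 6.
  x = λ² - 10 - 1 = 36 - 11 ≡ 3; y = λ·(10 - 3) - 6 ≡ 3. → (3, 3)
4P: (3, 3) + (1, 7). λ = (7 - 3)/(1 - 3) ≡ 4/9 mod 11. 9⁻¹ ≡ 5 (mod 11) since 9·5 = 45 ≡ 1, so λ ≡ 9.
  x = λ² - 3 - 1 = 81 - 4 ≡ 0; y = λ·(3 - 0) - 3 ≡ 2. → (0, 2)
5P: (0, 2) + (1, 7). λ = (7 - 2)/(1 - 0) ≡ 5/1 mod 11. 1⁻¹ ≡ 1 (mod 11), so λ ≡ 5.
  x = λ² - 0 - 1 = 25 - 1 ≡ 2; y = λ·(0 - 2) - 2 ≡ 10. → (2, 10)
6P: (2, 10) + (1, 7). λ = (7 - 10)/(1 - 2) ≡ 8/10 mod 11. 10⁻¹ ≡ 10 (mod 11) since 10·10 = 100 ≡ 1, so λ ≡ 3.
  x = λ² - 2 - 1 = 9 - 3 ≡ 6; y = λ·(2 - 6) - 10 ≡ 0. → (6, 0)
7P: (6, 0) + (1, 7). λ = (7 - 0)/(1 - 6) ≡ 7/6 mod 11. 6⁻¹ ≡ 2 (mod 11) since 6·2 = 12 ≡ 1, so λ ≡ 3.
  x = λ² - 6 - 1 = 9 - 7 ≡ 2; y = λ·(6 - 2) - 0 ≡ 1. → (2, 1)
8P: (2, 1) + (1, 7). λ = (7 - 1)/(1 - 2) ≡ 6/10 mod 11. 10⁻¹ ≡ 10 (mod 11), so λ ≡ 5.
  x = λ² - 2 - 1 = 25 - 3 ≡ 0; y = λ·(2 - 0) - 1 ≡ 9. → (0, 9)
9P: (0, 9) + (1, 7). λ = (7 - 9)/(1 - 0) ≡ 9/1 mod 11. 1⁻¹ ≡ 1 (mod 11), so λ ≡ 9.
  x = λ² - 0 - 1 = 81 - 1 ≡ 3; y = λ·(0 - 3) - 9 ≡ 8. → (3, 8)
10P: (3, 8) + (1, 7). λ = (7 - 8)/(1 - 3) ≡ 10/9 mod 11. 9⁻¹ ≡ 5 (mod 11), so λ ≡ 6.
  x = λ² - 3 - 1 = 36 - 4 ≡ 10; y = λ·(3 - 10) - 8 ≡ 5. → (10, 5)
11P: (10, 5) + (1, 7). λ = (7 - 5)/(1 - 10) ≡ 2/2 mod 11. 2⁻¹ ≡ 6 (mod 11) since 2·6 = 12 ≡ 1, so λ ≡ 1.
  x = λ² - 10 - 1 = 1 - 11 ≡ 1; y = λ·(10 - 1) - 5 ≡ 4. → (1, 4)
12P: (1, 4) + (1, 7): same x and y₁ ≡ -y₂, so the sum is 𝒪.
12P = 𝒪, so the order is 12.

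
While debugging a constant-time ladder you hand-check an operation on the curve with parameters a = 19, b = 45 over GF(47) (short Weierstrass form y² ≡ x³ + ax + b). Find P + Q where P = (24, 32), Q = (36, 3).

(24, 32) + (36, 3). λ = (3 - 32)/(36 - 24) ≡ 18/12 mod 47. 12⁻¹ ≡ 4 (mod 47) since 12·4 = 48 ≡ 1, so λ ≡ 25.
  x = λ² - 24 - 36 = 625 - 60 ≡ 1; y = λ·(24 - 1) - 32 ≡ 26. → (1, 26)

(1, 26)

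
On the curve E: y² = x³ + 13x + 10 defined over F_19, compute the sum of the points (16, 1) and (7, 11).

(16, 18)

(16, 1) + (7, 11). λ = (11 - 1)/(7 - 16) ≡ 10/10 mod 19. 10⁻¹ ≡ 2 (mod 19), so λ ≡ 1.
  x = λ² - 16 - 7 = 1 - 23 ≡ 16; y = λ·(16 - 16) - 1 ≡ 18. → (16, 18)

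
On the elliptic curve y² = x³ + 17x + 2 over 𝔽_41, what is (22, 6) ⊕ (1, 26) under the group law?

(22, 6) + (1, 26). λ = (26 - 6)/(1 - 22) ≡ 20/20 mod 41. 20⁻¹ ≡ 39 (mod 41), so λ ≡ 1.
  x = λ² - 22 - 1 = 1 - 23 ≡ 19; y = λ·(22 - 19) - 6 ≡ 38. → (19, 38)

(19, 38)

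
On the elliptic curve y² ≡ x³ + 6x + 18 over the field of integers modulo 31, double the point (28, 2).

(14, 5)

tangent at (28, 2): λ = (3·28² + 6)/(2·2) ≡ 2/4. 4⁻¹ ≡ 8 (mod 31) since 4·8 = 32 ≡ 1, so λ ≡ 2·8 ≡ 16.
  x = λ² - 28 - 28 = 256 - 56 ≡ 14; y = λ·(28 - 14) - 2 ≡ 5. → (14, 5)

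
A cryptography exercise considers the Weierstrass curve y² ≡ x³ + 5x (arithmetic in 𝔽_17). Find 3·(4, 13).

(9, 14)

Write G = (4, 13).
Repeated addition: build up to 3G.
2G: tangent at (4, 13): λ = (3·4² + 5)/(2·13) ≡ 2/9. 9⁻¹ ≡ 2 (mod 17), so λ ≡ 2·2 ≡ 4.
  x = λ² - 4 - 4 = 16 - 8 ≡ 8; y = λ·(4 - 8) - 13 ≡ 5. → (8, 5)
3G: (8, 5) + (4, 13). λ = (13 - 5)/(4 - 8) ≡ 8/13 mod 17. 13⁻¹ ≡ 4 (mod 17), so λ ≡ 15.
  x = λ² - 8 - 4 = 225 - 12 ≡ 9; y = λ·(8 - 9) - 5 ≡ 14. → (9, 14)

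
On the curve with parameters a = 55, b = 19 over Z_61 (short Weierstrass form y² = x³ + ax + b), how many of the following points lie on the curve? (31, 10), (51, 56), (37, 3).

1

(31, 10): 10² ≡ 39, rhs ≡ 39 → on.
(51, 56): 56² ≡ 25, rhs ≡ 55 → off.
(37, 3): 3² ≡ 9, rhs ≡ 3 → off.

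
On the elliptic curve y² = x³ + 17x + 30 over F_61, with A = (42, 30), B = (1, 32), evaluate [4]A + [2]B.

First 4A:
Double-and-add on 4 = (100)₂. Start with A = (42, 30) for the leading 1-bit.
double: tangent at (42, 30): λ = (3·42² + 17)/(2·30) ≡ 2/60. 60⁻¹ ≡ 60 (mod 61), so λ ≡ 2·60 ≡ 59.
  x = λ² - 42 - 42 = 3481 - 84 ≡ 42; y = λ·(42 - 42) - 30 ≡ 31. → (42, 31)
double: tangent at (42, 31): λ = (3·42² + 17)/(2·31) ≡ 2/1. 1⁻¹ ≡ 1 (mod 61) since 1·1 = 1 ≡ 1, so λ ≡ 2·1 ≡ 2.
  x = λ² - 42 - 42 = 4 - 84 ≡ 42; y = λ·(42 - 42) - 31 ≡ 30. → (42, 30)
4A = (42, 30).
Next 2B:
Repeated addition: build up to 2B.
2B: tangent at (1, 32): λ = (3·1² + 17)/(2·32) ≡ 20/3. 3⁻¹ ≡ 41 (mod 61), so λ ≡ 20·41 ≡ 27.
  x = λ² - 1 - 1 = 729 - 2 ≡ 56; y = λ·(1 - 56) - 32 ≡ 8. → (56, 8)
2B = (56, 8).
Finally 4A + 2B:
(42, 30) + (56, 8). λ = (8 - 30)/(56 - 42) ≡ 39/14 mod 61. 14⁻¹ ≡ 48 (mod 61) since 14·48 = 672 ≡ 1, so λ ≡ 42.
  x = λ² - 42 - 56 = 1764 - 98 ≡ 19; y = λ·(42 - 19) - 30 ≡ 21. → (19, 21)

(19, 21)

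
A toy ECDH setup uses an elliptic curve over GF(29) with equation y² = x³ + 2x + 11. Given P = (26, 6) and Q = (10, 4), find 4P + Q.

First 4P:
Double-and-add on 4 = (100)₂. Start with P = (26, 6) for the leading 1-bit.
double: tangent at (26, 6): λ = (3·26² + 2)/(2·6) ≡ 0/12. 12⁻¹ ≡ 17 (mod 29), so λ ≡ 0·17 ≡ 0.
  x = λ² - 26 - 26 = 0 - 52 ≡ 6; y = λ·(26 - 6) - 6 ≡ 23. → (6, 23)
double: tangent at (6, 23): λ = (3·6² + 2)/(2·23) ≡ 23/17. 17⁻¹ ≡ 12 (mod 29), so λ ≡ 23·12 ≡ 15.
  x = λ² - 6 - 6 = 225 - 12 ≡ 10; y = λ·(6 - 10) - 23 ≡ 4. → (10, 4)
4P = (10, 4).
Finally 4P + Q:
tangent at (10, 4): λ = (3·10² + 2)/(2·4) ≡ 12/8. 8⁻¹ ≡ 11 (mod 29), so λ ≡ 12·11 ≡ 16.
  x = λ² - 10 - 10 = 256 - 20 ≡ 4; y = λ·(10 - 4) - 4 ≡ 5. → (4, 5)

(4, 5)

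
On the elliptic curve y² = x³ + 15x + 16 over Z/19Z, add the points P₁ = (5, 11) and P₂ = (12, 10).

(9, 14)

(5, 11) + (12, 10). λ = (10 - 11)/(12 - 5) ≡ 18/7 mod 19. 7⁻¹ ≡ 11 (mod 19) since 7·11 = 77 ≡ 1, so λ ≡ 8.
  x = λ² - 5 - 12 = 64 - 17 ≡ 9; y = λ·(5 - 9) - 11 ≡ 14. → (9, 14)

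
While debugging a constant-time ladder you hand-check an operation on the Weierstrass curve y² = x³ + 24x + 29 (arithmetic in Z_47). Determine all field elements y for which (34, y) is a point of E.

none

x³ + 24x + 29 = 40149 ≡ 11 (mod 47).
11 is a non-residue mod 47; no y exists.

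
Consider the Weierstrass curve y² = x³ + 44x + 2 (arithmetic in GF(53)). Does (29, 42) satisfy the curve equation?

yes

y² = 42² ≡ 15; x³ + 44x + 2 = 25667 ≡ 15 (mod 53). 15 = 15.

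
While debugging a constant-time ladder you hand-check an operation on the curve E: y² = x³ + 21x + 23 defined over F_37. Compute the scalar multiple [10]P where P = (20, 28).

(9, 4)

Repeated addition: build up to 10P.
2P: tangent at (20, 28): λ = (3·20² + 21)/(2·28) ≡ 0/19. 19⁻¹ ≡ 2 (mod 37), so λ ≡ 0·2 ≡ 0.
  x = λ² - 20 - 20 = 0 - 40 ≡ 34; y = λ·(20 - 34) - 28 ≡ 9. → (34, 9)
3P: (34, 9) + (20, 28). λ = (28 - 9)/(20 - 34) ≡ 19/23 mod 37. 23⁻¹ ≡ 29 (mod 37) since 23·29 = 667 ≡ 1, so λ ≡ 33.
  x = λ² - 34 - 20 = 1089 - 54 ≡ 36; y = λ·(34 - 36) - 9 ≡ 36. → (36, 36)
4P: (36, 36) + (20, 28). λ = (28 - 36)/(20 - 36) ≡ 29/21 mod 37. 21⁻¹ ≡ 30 (mod 37), so λ ≡ 19.
  x = λ² - 36 - 20 = 361 - 56 ≡ 9; y = λ·(36 - 9) - 36 ≡ 33. → (9, 33)
5P: (9, 33) + (20, 28). λ = (28 - 33)/(20 - 9) ≡ 32/11 mod 37. 11⁻¹ ≡ 27 (mod 37) since 11·27 = 297 ≡ 1, so λ ≡ 13.
  x = λ² - 9 - 20 = 169 - 29 ≡ 29; y = λ·(9 - 29) - 33 ≡ 3. → (29, 3)
6P: (29, 3) + (20, 28). λ = (28 - 3)/(20 - 29) ≡ 25/28 mod 37. 28⁻¹ ≡ 4 (mod 37), so λ ≡ 26.
  x = λ² - 29 - 20 = 676 - 49 ≡ 35; y = λ·(29 - 35) - 3 ≡ 26. → (35, 26)
7P: (35, 26) + (20, 28). λ = (28 - 26)/(20 - 35) ≡ 2/22 mod 37. 22⁻¹ ≡ 32 (mod 37), so λ ≡ 27.
  x = λ² - 35 - 20 = 729 - 55 ≡ 8; y = λ·(35 - 8) - 26 ≡ 0. → (8, 0)
8P: (8, 0) + (20, 28). λ = (28 - 0)/(20 - 8) ≡ 28/12 mod 37. 12⁻¹ ≡ 34 (mod 37), so λ ≡ 27.
  x = λ² - 8 - 20 = 729 - 28 ≡ 35; y = λ·(8 - 35) - 0 ≡ 11. → (35, 11)
9P: (35, 11) + (20, 28). λ = (28 - 11)/(20 - 35) ≡ 17/22 mod 37. 22⁻¹ ≡ 32 (mod 37) since 22·32 = 704 ≡ 1, so λ ≡ 26.
  x = λ² - 35 - 20 = 676 - 55 ≡ 29; y = λ·(35 - 29) - 11 ≡ 34. → (29, 34)
10P: (29, 34) + (20, 28). λ = (28 - 34)/(20 - 29) ≡ 31/28 mod 37. 28⁻¹ ≡ 4 (mod 37), so λ ≡ 13.
  x = λ² - 29 - 20 = 169 - 49 ≡ 9; y = λ·(29 - 9) - 34 ≡ 4. → (9, 4)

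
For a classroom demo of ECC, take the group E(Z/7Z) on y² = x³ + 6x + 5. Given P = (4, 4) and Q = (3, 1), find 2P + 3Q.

First 2P:
Repeated addition: build up to 2P.
2P: tangent at (4, 4): λ = (3·4² + 6)/(2·4) ≡ 5/1. 1⁻¹ ≡ 1 (mod 7) since 1·1 = 1 ≡ 1, so λ ≡ 5·1 ≡ 5.
  x = λ² - 4 - 4 = 25 - 8 ≡ 3; y = λ·(4 - 3) - 4 ≡ 1. → (3, 1)
2P = (3, 1).
Next 3Q:
Repeated addition: build up to 3Q.
2Q: tangent at (3, 1): λ = (3·3² + 6)/(2·1) ≡ 5/2. 2⁻¹ ≡ 4 (mod 7) since 2·4 = 8 ≡ 1, so λ ≡ 5·4 ≡ 6.
  x = λ² - 3 - 3 = 36 - 6 ≡ 2; y = λ·(3 - 2) - 1 ≡ 5. → (2, 5)
3Q: (2, 5) + (3, 1). λ = (1 - 5)/(3 - 2) ≡ 3/1 mod 7. 1⁻¹ ≡ 1 (mod 7), so λ ≡ 3.
  x = λ² - 2 - 3 = 9 - 5 ≡ 4; y = λ·(2 - 4) - 5 ≡ 3. → (4, 3)
3Q = (4, 3).
Finally 2P + 3Q:
(3, 1) + (4, 3). λ = (3 - 1)/(4 - 3) ≡ 2/1 mod 7. 1⁻¹ ≡ 1 (mod 7), so λ ≡ 2.
  x = λ² - 3 - 4 = 4 - 7 ≡ 4; y = λ·(3 - 4) - 1 ≡ 4. → (4, 4)

(4, 4)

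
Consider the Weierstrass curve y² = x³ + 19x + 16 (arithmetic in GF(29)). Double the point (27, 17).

(3, 10)

tangent at (27, 17): λ = (3·27² + 19)/(2·17) ≡ 2/5. 5⁻¹ ≡ 6 (mod 29), so λ ≡ 2·6 ≡ 12.
  x = λ² - 27 - 27 = 144 - 54 ≡ 3; y = λ·(27 - 3) - 17 ≡ 10. → (3, 10)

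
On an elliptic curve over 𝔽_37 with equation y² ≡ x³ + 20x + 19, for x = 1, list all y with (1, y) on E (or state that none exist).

x³ + 20x + 19 = 40 ≡ 3 (mod 37).
Square roots of 3 mod 37: 15 and 22 (since 15² = 225 ≡ 3).

15, 22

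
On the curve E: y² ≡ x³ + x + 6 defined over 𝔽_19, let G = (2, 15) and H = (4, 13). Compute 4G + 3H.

First 4G:
Repeated addition: build up to 4G.
2G: tangent at (2, 15): λ = (3·2² + 1)/(2·15) ≡ 13/11. 11⁻¹ ≡ 7 (mod 19), so λ ≡ 13·7 ≡ 15.
  x = λ² - 2 - 2 = 225 - 4 ≡ 12; y = λ·(2 - 12) - 15 ≡ 6. → (12, 6)
3G: (12, 6) + (2, 15). λ = (15 - 6)/(2 - 12) ≡ 9/9 mod 19. 9⁻¹ ≡ 17 (mod 19) since 9·17 = 153 ≡ 1, so λ ≡ 1.
  x = λ² - 12 - 2 = 1 - 14 ≡ 6; y = λ·(12 - 6) - 6 ≡ 0. → (6, 0)
4G: (6, 0) + (2, 15). λ = (15 - 0)/(2 - 6) ≡ 15/15 mod 19. 15⁻¹ ≡ 14 (mod 19) since 15·14 = 210 ≡ 1, so λ ≡ 1.
  x = λ² - 6 - 2 = 1 - 8 ≡ 12; y = λ·(6 - 12) - 0 ≡ 13. → (12, 13)
4G = (12, 13).
Next 3H:
Repeated addition: build up to 3H.
2H: tangent at (4, 13): λ = (3·4² + 1)/(2·13) ≡ 11/7. 7⁻¹ ≡ 11 (mod 19), so λ ≡ 11·11 ≡ 7.
  x = λ² - 4 - 4 = 49 - 8 ≡ 3; y = λ·(4 - 3) - 13 ≡ 13. → (3, 13)
3H: (3, 13) + (4, 13). λ = (13 - 13)/(4 - 3) ≡ 0/1 mod 19. 1⁻¹ ≡ 1 (mod 19) since 1·1 = 1 ≡ 1, so λ ≡ 0.
  x = λ² - 3 - 4 = 0 - 7 ≡ 12; y = λ·(3 - 12) - 13 ≡ 6. → (12, 6)
3H = (12, 6).
Finally 4G + 3H:
(12, 13) + (12, 6): same x and y₁ ≡ -y₂, so the sum is ∞.

O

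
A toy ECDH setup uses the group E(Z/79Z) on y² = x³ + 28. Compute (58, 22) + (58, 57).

The two points share x = 58 and their y-coordinates satisfy 22 + 57 ≡ 0 (mod 79), so they are inverses. Their sum is the point at infinity.

O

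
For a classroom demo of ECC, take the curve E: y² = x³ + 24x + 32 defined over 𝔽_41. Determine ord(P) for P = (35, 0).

2P: (35, 0) + (35, 0): same x and y₁ ≡ -y₂, so the sum is the point at infinity.
2P = the point at infinity, so the order is 2.

2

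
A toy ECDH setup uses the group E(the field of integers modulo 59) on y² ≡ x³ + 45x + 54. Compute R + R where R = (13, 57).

tangent at (13, 57): λ = (3·13² + 45)/(2·57) ≡ 21/55. 55⁻¹ ≡ 44 (mod 59) since 55·44 = 2420 ≡ 1, so λ ≡ 21·44 ≡ 39.
  x = λ² - 13 - 13 = 1521 - 26 ≡ 20; y = λ·(13 - 20) - 57 ≡ 24. → (20, 24)

(20, 24)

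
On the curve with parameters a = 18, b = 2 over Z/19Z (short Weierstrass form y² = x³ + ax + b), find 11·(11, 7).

(4, 9)

Write P = (11, 7).
Double-and-add on 11 = (1011)₂. Start with P = (11, 7) for the leading 1-bit.
double: tangent at (11, 7): λ = (3·11² + 18)/(2·7) ≡ 1/14. 14⁻¹ ≡ 15 (mod 19), so λ ≡ 1·15 ≡ 15.
  x = λ² - 11 - 11 = 225 - 22 ≡ 13; y = λ·(11 - 13) - 7 ≡ 1. → (13, 1)
double: tangent at (13, 1): λ = (3·13² + 18)/(2·1) ≡ 12/2. 2⁻¹ ≡ 10 (mod 19), so λ ≡ 12·10 ≡ 6.
  x = λ² - 13 - 13 = 36 - 26 ≡ 10; y = λ·(13 - 10) - 1 ≡ 17. → (10, 17)
add P: (10, 17) + (11, 7). λ = (7 - 17)/(11 - 10) ≡ 9/1 mod 19. 1⁻¹ ≡ 1 (mod 19), so λ ≡ 9.
  x = λ² - 10 - 11 = 81 - 21 ≡ 3; y = λ·(10 - 3) - 17 ≡ 8. → (3, 8)
double: tangent at (3, 8): λ = (3·3² + 18)/(2·8) ≡ 7/16. 16⁻¹ ≡ 6 (mod 19), so λ ≡ 7·6 ≡ 4.
  x = λ² - 3 - 3 = 16 - 6 ≡ 10; y = λ·(3 - 10) - 8 ≡ 2. → (10, 2)
add P: (10, 2) + (11, 7). λ = (7 - 2)/(11 - 10) ≡ 5/1 mod 19. 1⁻¹ ≡ 1 (mod 19) since 1·1 = 1 ≡ 1, so λ ≡ 5.
  x = λ² - 10 - 11 = 25 - 21 ≡ 4; y = λ·(10 - 4) - 2 ≡ 9. → (4, 9)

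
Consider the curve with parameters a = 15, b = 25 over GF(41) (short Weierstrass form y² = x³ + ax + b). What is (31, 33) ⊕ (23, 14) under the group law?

(33, 34)

(31, 33) + (23, 14). λ = (14 - 33)/(23 - 31) ≡ 22/33 mod 41. 33⁻¹ ≡ 5 (mod 41) since 33·5 = 165 ≡ 1, so λ ≡ 28.
  x = λ² - 31 - 23 = 784 - 54 ≡ 33; y = λ·(31 - 33) - 33 ≡ 34. → (33, 34)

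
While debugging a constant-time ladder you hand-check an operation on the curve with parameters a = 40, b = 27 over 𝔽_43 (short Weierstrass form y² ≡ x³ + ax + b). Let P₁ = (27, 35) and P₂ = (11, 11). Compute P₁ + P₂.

(18, 0)

(27, 35) + (11, 11). λ = (11 - 35)/(11 - 27) ≡ 19/27 mod 43. 27⁻¹ ≡ 8 (mod 43), so λ ≡ 23.
  x = λ² - 27 - 11 = 529 - 38 ≡ 18; y = λ·(27 - 18) - 35 ≡ 0. → (18, 0)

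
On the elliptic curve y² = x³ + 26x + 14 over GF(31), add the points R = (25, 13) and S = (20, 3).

(21, 26)

(25, 13) + (20, 3). λ = (3 - 13)/(20 - 25) ≡ 21/26 mod 31. 26⁻¹ ≡ 6 (mod 31) since 26·6 = 156 ≡ 1, so λ ≡ 2.
  x = λ² - 25 - 20 = 4 - 45 ≡ 21; y = λ·(25 - 21) - 13 ≡ 26. → (21, 26)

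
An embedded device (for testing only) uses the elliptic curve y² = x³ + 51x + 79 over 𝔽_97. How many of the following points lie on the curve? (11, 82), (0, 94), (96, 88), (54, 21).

2

(11, 82): 82² ≡ 31, rhs ≡ 31 → on.
(0, 94): 94² ≡ 9, rhs ≡ 79 → off.
(96, 88): 88² ≡ 81, rhs ≡ 27 → off.
(54, 21): 21² ≡ 53, rhs ≡ 53 → on.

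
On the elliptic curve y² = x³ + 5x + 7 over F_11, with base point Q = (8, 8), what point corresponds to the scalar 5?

(5, 5)

Repeated addition: build up to 5Q.
2Q: tangent at (8, 8): λ = (3·8² + 5)/(2·8) ≡ 10/5. 5⁻¹ ≡ 9 (mod 11), so λ ≡ 10·9 ≡ 2.
  x = λ² - 8 - 8 = 4 - 16 ≡ 10; y = λ·(8 - 10) - 8 ≡ 10. → (10, 10)
3Q: (10, 10) + (8, 8). λ = (8 - 10)/(8 - 10) ≡ 9/9 mod 11. 9⁻¹ ≡ 5 (mod 11), so λ ≡ 1.
  x = λ² - 10 - 8 = 1 - 18 ≡ 5; y = λ·(10 - 5) - 10 ≡ 6. → (5, 6)
4Q: (5, 6) + (8, 8). λ = (8 - 6)/(8 - 5) ≡ 2/3 mod 11. 3⁻¹ ≡ 4 (mod 11) since 3·4 = 12 ≡ 1, so λ ≡ 8.
  x = λ² - 5 - 8 = 64 - 13 ≡ 7; y = λ·(5 - 7) - 6 ≡ 0. → (7, 0)
5Q: (7, 0) + (8, 8). λ = (8 - 0)/(8 - 7) ≡ 8/1 mod 11. 1⁻¹ ≡ 1 (mod 11), so λ ≡ 8.
  x = λ² - 7 - 8 = 64 - 15 ≡ 5; y = λ·(7 - 5) - 0 ≡ 5. → (5, 5)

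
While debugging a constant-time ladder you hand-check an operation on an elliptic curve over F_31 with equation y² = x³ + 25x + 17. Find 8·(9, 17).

Write Q = (9, 17).
Repeated addition: build up to 8Q.
2Q: tangent at (9, 17): λ = (3·9² + 25)/(2·17) ≡ 20/3. 3⁻¹ ≡ 21 (mod 31), so λ ≡ 20·21 ≡ 17.
  x = λ² - 9 - 9 = 289 - 18 ≡ 23; y = λ·(9 - 23) - 17 ≡ 24. → (23, 24)
3Q: (23, 24) + (9, 17). λ = (17 - 24)/(9 - 23) ≡ 24/17 mod 31. 17⁻¹ ≡ 11 (mod 31), so λ ≡ 16.
  x = λ² - 23 - 9 = 256 - 32 ≡ 7; y = λ·(23 - 7) - 24 ≡ 15. → (7, 15)
4Q: (7, 15) + (9, 17). λ = (17 - 15)/(9 - 7) ≡ 2/2 mod 31. 2⁻¹ ≡ 16 (mod 31) since 2·16 = 32 ≡ 1, so λ ≡ 1.
  x = λ² - 7 - 9 = 1 - 16 ≡ 16; y = λ·(7 - 16) - 15 ≡ 7. → (16, 7)
5Q: (16, 7) + (9, 17). λ = (17 - 7)/(9 - 16) ≡ 10/24 mod 31. 24⁻¹ ≡ 22 (mod 31), so λ ≡ 3.
  x = λ² - 16 - 9 = 9 - 25 ≡ 15; y = λ·(16 - 15) - 7 ≡ 27. → (15, 27)
6Q: (15, 27) + (9, 17). λ = (17 - 27)/(9 - 15) ≡ 21/25 mod 31. 25⁻¹ ≡ 5 (mod 31), so λ ≡ 12.
  x = λ² - 15 - 9 = 144 - 24 ≡ 27; y = λ·(15 - 27) - 27 ≡ 15. → (27, 15)
7Q: (27, 15) + (9, 17). λ = (17 - 15)/(9 - 27) ≡ 2/13 mod 31. 13⁻¹ ≡ 12 (mod 31) since 13·12 = 156 ≡ 1, so λ ≡ 24.
  x = λ² - 27 - 9 = 576 - 36 ≡ 13; y = λ·(27 - 13) - 15 ≡ 11. → (13, 11)
8Q: (13, 11) + (9, 17). λ = (17 - 11)/(9 - 13) ≡ 6/27 mod 31. 27⁻¹ ≡ 23 (mod 31) since 27·23 = 621 ≡ 1, so λ ≡ 14.
  x = λ² - 13 - 9 = 196 - 22 ≡ 19; y = λ·(13 - 19) - 11 ≡ 29. → (19, 29)

(19, 29)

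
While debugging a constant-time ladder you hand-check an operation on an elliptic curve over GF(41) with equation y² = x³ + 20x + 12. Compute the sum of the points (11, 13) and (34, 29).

(11, 13) + (34, 29). λ = (29 - 13)/(34 - 11) ≡ 16/23 mod 41. 23⁻¹ ≡ 25 (mod 41), so λ ≡ 31.
  x = λ² - 11 - 34 = 961 - 45 ≡ 14; y = λ·(11 - 14) - 13 ≡ 17. → (14, 17)

(14, 17)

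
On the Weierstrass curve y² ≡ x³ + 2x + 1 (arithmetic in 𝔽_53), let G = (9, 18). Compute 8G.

Double-and-add on 8 = (1000)₂. Start with G = (9, 18) for the leading 1-bit.
double: tangent at (9, 18): λ = (3·9² + 2)/(2·18) ≡ 33/36. 36⁻¹ ≡ 28 (mod 53), so λ ≡ 33·28 ≡ 23.
  x = λ² - 9 - 9 = 529 - 18 ≡ 34; y = λ·(9 - 34) - 18 ≡ 43. → (34, 43)
double: tangent at (34, 43): λ = (3·34² + 2)/(2·43) ≡ 25/33. 33⁻¹ ≡ 45 (mod 53), so λ ≡ 25·45 ≡ 12.
  x = λ² - 34 - 34 = 144 - 68 ≡ 23; y = λ·(34 - 23) - 43 ≡ 36. → (23, 36)
double: tangent at (23, 36): λ = (3·23² + 2)/(2·36) ≡ 52/19. 19⁻¹ ≡ 14 (mod 53), so λ ≡ 52·14 ≡ 39.
  x = λ² - 23 - 23 = 1521 - 46 ≡ 44; y = λ·(23 - 44) - 36 ≡ 46. → (44, 46)

(44, 46)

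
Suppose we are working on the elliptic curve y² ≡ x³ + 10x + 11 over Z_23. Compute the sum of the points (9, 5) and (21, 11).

(9, 5) + (21, 11). λ = (11 - 5)/(21 - 9) ≡ 6/12 mod 23. 12⁻¹ ≡ 2 (mod 23), so λ ≡ 12.
  x = λ² - 9 - 21 = 144 - 30 ≡ 22; y = λ·(9 - 22) - 5 ≡ 0. → (22, 0)

(22, 0)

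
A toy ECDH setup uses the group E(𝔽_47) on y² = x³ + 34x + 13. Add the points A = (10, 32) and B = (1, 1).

(38, 23)

(10, 32) + (1, 1). λ = (1 - 32)/(1 - 10) ≡ 16/38 mod 47. 38⁻¹ ≡ 26 (mod 47) since 38·26 = 988 ≡ 1, so λ ≡ 40.
  x = λ² - 10 - 1 = 1600 - 11 ≡ 38; y = λ·(10 - 38) - 32 ≡ 23. → (38, 23)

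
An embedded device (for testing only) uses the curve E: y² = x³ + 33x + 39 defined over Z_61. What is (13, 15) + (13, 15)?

tangent at (13, 15): λ = (3·13² + 33)/(2·15) ≡ 52/30. 30⁻¹ ≡ 59 (mod 61) since 30·59 = 1770 ≡ 1, so λ ≡ 52·59 ≡ 18.
  x = λ² - 13 - 13 = 324 - 26 ≡ 54; y = λ·(13 - 54) - 15 ≡ 40. → (54, 40)

(54, 40)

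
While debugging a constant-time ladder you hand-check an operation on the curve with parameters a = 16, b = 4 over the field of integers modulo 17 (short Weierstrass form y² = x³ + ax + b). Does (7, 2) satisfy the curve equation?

no

y² = 2² ≡ 4; x³ + 16x + 4 = 459 ≡ 0 (mod 17). 4 ≠ 0.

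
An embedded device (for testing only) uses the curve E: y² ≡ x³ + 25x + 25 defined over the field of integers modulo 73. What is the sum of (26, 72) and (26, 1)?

O

The two points share x = 26 and their y-coordinates satisfy 72 + 1 ≡ 0 (mod 73), so they are inverses. Their sum is O.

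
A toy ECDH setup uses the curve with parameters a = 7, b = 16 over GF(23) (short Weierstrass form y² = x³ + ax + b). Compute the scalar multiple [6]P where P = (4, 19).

(0, 19)

Double-and-add on 6 = (110)₂. Start with P = (4, 19) for the leading 1-bit.
double: tangent at (4, 19): λ = (3·4² + 7)/(2·19) ≡ 9/15. 15⁻¹ ≡ 20 (mod 23), so λ ≡ 9·20 ≡ 19.
  x = λ² - 4 - 4 = 361 - 8 ≡ 8; y = λ·(4 - 8) - 19 ≡ 20. → (8, 20)
add P: (8, 20) + (4, 19). λ = (19 - 20)/(4 - 8) ≡ 22/19 mod 23. 19⁻¹ ≡ 17 (mod 23), so λ ≡ 6.
  x = λ² - 8 - 4 = 36 - 12 ≡ 1; y = λ·(8 - 1) - 20 ≡ 22. → (1, 22)
double: tangent at (1, 22): λ = (3·1² + 7)/(2·22) ≡ 10/21. 21⁻¹ ≡ 11 (mod 23), so λ ≡ 10·11 ≡ 18.
  x = λ² - 1 - 1 = 324 - 2 ≡ 0; y = λ·(1 - 0) - 22 ≡ 19. → (0, 19)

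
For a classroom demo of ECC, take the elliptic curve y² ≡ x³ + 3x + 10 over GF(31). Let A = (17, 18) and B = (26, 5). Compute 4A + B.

First 4A:
Repeated addition: build up to 4A.
2A: tangent at (17, 18): λ = (3·17² + 3)/(2·18) ≡ 2/5. 5⁻¹ ≡ 25 (mod 31), so λ ≡ 2·25 ≡ 19.
  x = λ² - 17 - 17 = 361 - 34 ≡ 17; y = λ·(17 - 17) - 18 ≡ 13. → (17, 13)
3A: (17, 13) + (17, 18): same x and y₁ ≡ -y₂, so the sum is 𝒪.
4A: 𝒪 + (17, 18) = (17, 18) (identity).
4A = (17, 18).
Finally 4A + B:
(17, 18) + (26, 5). λ = (5 - 18)/(26 - 17) ≡ 18/9 mod 31. 9⁻¹ ≡ 7 (mod 31), so λ ≡ 2.
  x = λ² - 17 - 26 = 4 - 43 ≡ 23; y = λ·(17 - 23) - 18 ≡ 1. → (23, 1)

(23, 1)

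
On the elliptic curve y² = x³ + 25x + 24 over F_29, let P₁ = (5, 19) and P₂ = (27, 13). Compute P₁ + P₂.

(22, 12)

(5, 19) + (27, 13). λ = (13 - 19)/(27 - 5) ≡ 23/22 mod 29. 22⁻¹ ≡ 4 (mod 29) since 22·4 = 88 ≡ 1, so λ ≡ 5.
  x = λ² - 5 - 27 = 25 - 32 ≡ 22; y = λ·(5 - 22) - 19 ≡ 12. → (22, 12)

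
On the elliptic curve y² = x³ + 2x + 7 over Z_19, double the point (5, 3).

(18, 17)

tangent at (5, 3): λ = (3·5² + 2)/(2·3) ≡ 1/6. 6⁻¹ ≡ 16 (mod 19), so λ ≡ 1·16 ≡ 16.
  x = λ² - 5 - 5 = 256 - 10 ≡ 18; y = λ·(5 - 18) - 3 ≡ 17. → (18, 17)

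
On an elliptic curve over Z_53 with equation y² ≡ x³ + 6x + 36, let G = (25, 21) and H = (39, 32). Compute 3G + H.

First 3G:
Repeated addition: build up to 3G.
2G: tangent at (25, 21): λ = (3·25² + 6)/(2·21) ≡ 26/42. 42⁻¹ ≡ 24 (mod 53), so λ ≡ 26·24 ≡ 41.
  x = λ² - 25 - 25 = 1681 - 50 ≡ 41; y = λ·(25 - 41) - 21 ≡ 12. → (41, 12)
3G: (41, 12) + (25, 21). λ = (21 - 12)/(25 - 41) ≡ 9/37 mod 53. 37⁻¹ ≡ 43 (mod 53) since 37·43 = 1591 ≡ 1, so λ ≡ 16.
  x = λ² - 41 - 25 = 256 - 66 ≡ 31; y = λ·(41 - 31) - 12 ≡ 42. → (31, 42)
3G = (31, 42).
Finally 3G + H:
(31, 42) + (39, 32). λ = (32 - 42)/(39 - 31) ≡ 43/8 mod 53. 8⁻¹ ≡ 20 (mod 53), so λ ≡ 12.
  x = λ² - 31 - 39 = 144 - 70 ≡ 21; y = λ·(31 - 21) - 42 ≡ 25. → (21, 25)

(21, 25)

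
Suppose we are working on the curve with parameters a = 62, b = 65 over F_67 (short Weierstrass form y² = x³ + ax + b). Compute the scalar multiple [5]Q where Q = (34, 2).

(37, 22)

Repeated addition: build up to 5Q.
2Q: tangent at (34, 2): λ = (3·34² + 62)/(2·2) ≡ 46/4. 4⁻¹ ≡ 17 (mod 67), so λ ≡ 46·17 ≡ 45.
  x = λ² - 34 - 34 = 2025 - 68 ≡ 14; y = λ·(34 - 14) - 2 ≡ 27. → (14, 27)
3Q: (14, 27) + (34, 2). λ = (2 - 27)/(34 - 14) ≡ 42/20 mod 67. 20⁻¹ ≡ 57 (mod 67) since 20·57 = 1140 ≡ 1, so λ ≡ 49.
  x = λ² - 14 - 34 = 2401 - 48 ≡ 8; y = λ·(14 - 8) - 27 ≡ 66. → (8, 66)
4Q: (8, 66) + (34, 2). λ = (2 - 66)/(34 - 8) ≡ 3/26 mod 67. 26⁻¹ ≡ 49 (mod 67), so λ ≡ 13.
  x = λ² - 8 - 34 = 169 - 42 ≡ 60; y = λ·(8 - 60) - 66 ≡ 62. → (60, 62)
5Q: (60, 62) + (34, 2). λ = (2 - 62)/(34 - 60) ≡ 7/41 mod 67. 41⁻¹ ≡ 18 (mod 67), so λ ≡ 59.
  x = λ² - 60 - 34 = 3481 - 94 ≡ 37; y = λ·(60 - 37) - 62 ≡ 22. → (37, 22)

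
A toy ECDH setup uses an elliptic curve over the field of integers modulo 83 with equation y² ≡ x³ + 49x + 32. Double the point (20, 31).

(50, 34)

tangent at (20, 31): λ = (3·20² + 49)/(2·31) ≡ 4/62. 62⁻¹ ≡ 79 (mod 83) since 62·79 = 4898 ≡ 1, so λ ≡ 4·79 ≡ 67.
  x = λ² - 20 - 20 = 4489 - 40 ≡ 50; y = λ·(20 - 50) - 31 ≡ 34. → (50, 34)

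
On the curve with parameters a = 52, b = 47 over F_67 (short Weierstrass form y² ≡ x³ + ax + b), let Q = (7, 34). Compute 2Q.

(57, 66)

tangent at (7, 34): λ = (3·7² + 52)/(2·34) ≡ 65/1. 1⁻¹ ≡ 1 (mod 67), so λ ≡ 65·1 ≡ 65.
  x = λ² - 7 - 7 = 4225 - 14 ≡ 57; y = λ·(7 - 57) - 34 ≡ 66. → (57, 66)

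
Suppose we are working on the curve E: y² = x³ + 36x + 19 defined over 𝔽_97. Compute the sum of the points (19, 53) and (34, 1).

(19, 53) + (34, 1). λ = (1 - 53)/(34 - 19) ≡ 45/15 mod 97. 15⁻¹ ≡ 13 (mod 97) since 15·13 = 195 ≡ 1, so λ ≡ 3.
  x = λ² - 19 - 34 = 9 - 53 ≡ 53; y = λ·(19 - 53) - 53 ≡ 39. → (53, 39)

(53, 39)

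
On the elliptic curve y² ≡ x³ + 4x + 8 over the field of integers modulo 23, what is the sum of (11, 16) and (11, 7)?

The two points share x = 11 and their y-coordinates satisfy 16 + 7 ≡ 0 (mod 23), so they are inverses. Their sum is the point at infinity.

O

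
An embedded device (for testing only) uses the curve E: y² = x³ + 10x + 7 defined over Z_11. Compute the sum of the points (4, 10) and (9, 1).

(3, 8)

(4, 10) + (9, 1). λ = (1 - 10)/(9 - 4) ≡ 2/5 mod 11. 5⁻¹ ≡ 9 (mod 11), so λ ≡ 7.
  x = λ² - 4 - 9 = 49 - 13 ≡ 3; y = λ·(4 - 3) - 10 ≡ 8. → (3, 8)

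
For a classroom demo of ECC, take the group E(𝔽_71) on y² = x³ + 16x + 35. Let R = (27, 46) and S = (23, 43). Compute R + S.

(27, 46) + (23, 43). λ = (43 - 46)/(23 - 27) ≡ 68/67 mod 71. 67⁻¹ ≡ 53 (mod 71) since 67·53 = 3551 ≡ 1, so λ ≡ 54.
  x = λ² - 27 - 23 = 2916 - 50 ≡ 26; y = λ·(27 - 26) - 46 ≡ 8. → (26, 8)

(26, 8)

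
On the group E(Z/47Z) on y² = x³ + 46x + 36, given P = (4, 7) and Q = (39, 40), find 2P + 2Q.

(46, 41)

First 2P:
Repeated addition: build up to 2P.
2P: tangent at (4, 7): λ = (3·4² + 46)/(2·7) ≡ 0/14. 14⁻¹ ≡ 37 (mod 47), so λ ≡ 0·37 ≡ 0.
  x = λ² - 4 - 4 = 0 - 8 ≡ 39; y = λ·(4 - 39) - 7 ≡ 40. → (39, 40)
2P = (39, 40).
Next 2Q:
Repeated addition: build up to 2Q.
2Q: tangent at (39, 40): λ = (3·39² + 46)/(2·40) ≡ 3/33. 33⁻¹ ≡ 10 (mod 47), so λ ≡ 3·10 ≡ 30.
  x = λ² - 39 - 39 = 900 - 78 ≡ 23; y = λ·(39 - 23) - 40 ≡ 17. → (23, 17)
2Q = (23, 17).
Finally 2P + 2Q:
(39, 40) + (23, 17). λ = (17 - 40)/(23 - 39) ≡ 24/31 mod 47. 31⁻¹ ≡ 44 (mod 47), so λ ≡ 22.
  x = λ² - 39 - 23 = 484 - 62 ≡ 46; y = λ·(39 - 46) - 40 ≡ 41. → (46, 41)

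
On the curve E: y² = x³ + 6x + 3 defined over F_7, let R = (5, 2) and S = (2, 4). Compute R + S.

(2, 3)

(5, 2) + (2, 4). λ = (4 - 2)/(2 - 5) ≡ 2/4 mod 7. 4⁻¹ ≡ 2 (mod 7) since 4·2 = 8 ≡ 1, so λ ≡ 4.
  x = λ² - 5 - 2 = 16 - 7 ≡ 2; y = λ·(5 - 2) - 2 ≡ 3. → (2, 3)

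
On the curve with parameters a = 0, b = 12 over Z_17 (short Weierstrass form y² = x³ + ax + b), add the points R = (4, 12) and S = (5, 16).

(7, 10)

(4, 12) + (5, 16). λ = (16 - 12)/(5 - 4) ≡ 4/1 mod 17. 1⁻¹ ≡ 1 (mod 17) since 1·1 = 1 ≡ 1, so λ ≡ 4.
  x = λ² - 4 - 5 = 16 - 9 ≡ 7; y = λ·(4 - 7) - 12 ≡ 10. → (7, 10)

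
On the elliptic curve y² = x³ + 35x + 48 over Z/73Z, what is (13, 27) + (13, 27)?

(44, 62)

tangent at (13, 27): λ = (3·13² + 35)/(2·27) ≡ 31/54. 54⁻¹ ≡ 23 (mod 73), so λ ≡ 31·23 ≡ 56.
  x = λ² - 13 - 13 = 3136 - 26 ≡ 44; y = λ·(13 - 44) - 27 ≡ 62. → (44, 62)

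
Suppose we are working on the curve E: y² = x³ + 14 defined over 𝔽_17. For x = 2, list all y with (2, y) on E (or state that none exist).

x³ + 0x + 14 = 22 ≡ 5 (mod 17).
5 is a non-residue mod 17; no y exists.

none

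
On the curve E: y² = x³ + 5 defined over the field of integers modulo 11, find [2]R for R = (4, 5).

tangent at (4, 5): λ = (3·4² + 0)/(2·5) ≡ 4/10. 10⁻¹ ≡ 10 (mod 11), so λ ≡ 4·10 ≡ 7.
  x = λ² - 4 - 4 = 49 - 8 ≡ 8; y = λ·(4 - 8) - 5 ≡ 0. → (8, 0)

(8, 0)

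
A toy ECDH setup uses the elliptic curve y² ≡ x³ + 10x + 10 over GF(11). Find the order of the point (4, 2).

2P: tangent at (4, 2): λ = (3·4² + 10)/(2·2) ≡ 3/4. 4⁻¹ ≡ 3 (mod 11) since 4·3 = 12 ≡ 1, so λ ≡ 3·3 ≡ 9.
  x = λ² - 4 - 4 = 81 - 8 ≡ 7; y = λ·(4 - 7) - 2 ≡ 4. → (7, 4)
3P: (7, 4) + (4, 2). λ = (2 - 4)/(4 - 7) ≡ 9/8 mod 11. 8⁻¹ ≡ 7 (mod 11), so λ ≡ 8.
  x = λ² - 7 - 4 = 64 - 11 ≡ 9; y = λ·(7 - 9) - 4 ≡ 2. → (9, 2)
4P: (9, 2) + (4, 2). λ = (2 - 2)/(4 - 9) ≡ 0/6 mod 11. 6⁻¹ ≡ 2 (mod 11), so λ ≡ 0.
  x = λ² - 9 - 4 = 0 - 13 ≡ 9; y = λ·(9 - 9) - 2 ≡ 9. → (9, 9)
5P: (9, 9) + (4, 2). λ = (2 - 9)/(4 - 9) ≡ 4/6 mod 11. 6⁻¹ ≡ 2 (mod 11) since 6·2 = 12 ≡ 1, so λ ≡ 8.
  x = λ² - 9 - 4 = 64 - 13 ≡ 7; y = λ·(9 - 7) - 9 ≡ 7. → (7, 7)
6P: (7, 7) + (4, 2). λ = (2 - 7)/(4 - 7) ≡ 6/8 mod 11. 8⁻¹ ≡ 7 (mod 11) since 8·7 = 56 ≡ 1, so λ ≡ 9.
  x = λ² - 7 - 4 = 81 - 11 ≡ 4; y = λ·(7 - 4) - 7 ≡ 9. → (4, 9)
7P: (4, 9) + (4, 2): same x and y₁ ≡ -y₂, so the sum is ∞.
7P = ∞, so the order is 7.

7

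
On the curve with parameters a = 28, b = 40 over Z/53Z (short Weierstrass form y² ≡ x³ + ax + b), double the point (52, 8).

tangent at (52, 8): λ = (3·52² + 28)/(2·8) ≡ 31/16. 16⁻¹ ≡ 10 (mod 53) since 16·10 = 160 ≡ 1, so λ ≡ 31·10 ≡ 45.
  x = λ² - 52 - 52 = 2025 - 104 ≡ 13; y = λ·(52 - 13) - 8 ≡ 51. → (13, 51)

(13, 51)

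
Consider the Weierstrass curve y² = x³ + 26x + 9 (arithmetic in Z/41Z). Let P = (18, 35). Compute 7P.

Repeated addition: build up to 7P.
2P: tangent at (18, 35): λ = (3·18² + 26)/(2·35) ≡ 14/29. 29⁻¹ ≡ 17 (mod 41) since 29·17 = 493 ≡ 1, so λ ≡ 14·17 ≡ 33.
  x = λ² - 18 - 18 = 1089 - 36 ≡ 28; y = λ·(18 - 28) - 35 ≡ 4. → (28, 4)
3P: (28, 4) + (18, 35). λ = (35 - 4)/(18 - 28) ≡ 31/31 mod 41. 31⁻¹ ≡ 4 (mod 41), so λ ≡ 1.
  x = λ² - 28 - 18 = 1 - 46 ≡ 37; y = λ·(28 - 37) - 4 ≡ 28. → (37, 28)
4P: (37, 28) + (18, 35). λ = (35 - 28)/(18 - 37) ≡ 7/22 mod 41. 22⁻¹ ≡ 28 (mod 41), so λ ≡ 32.
  x = λ² - 37 - 18 = 1024 - 55 ≡ 26; y = λ·(37 - 26) - 28 ≡ 37. → (26, 37)
5P: (26, 37) + (18, 35). λ = (35 - 37)/(18 - 26) ≡ 39/33 mod 41. 33⁻¹ ≡ 5 (mod 41), so λ ≡ 31.
  x = λ² - 26 - 18 = 961 - 44 ≡ 15; y = λ·(26 - 15) - 37 ≡ 17. → (15, 17)
6P: (15, 17) + (18, 35). λ = (35 - 17)/(18 - 15) ≡ 18/3 mod 41. 3⁻¹ ≡ 14 (mod 41), so λ ≡ 6.
  x = λ² - 15 - 18 = 36 - 33 ≡ 3; y = λ·(15 - 3) - 17 ≡ 14. → (3, 14)
7P: (3, 14) + (18, 35). λ = (35 - 14)/(18 - 3) ≡ 21/15 mod 41. 15⁻¹ ≡ 11 (mod 41), so λ ≡ 26.
  x = λ² - 3 - 18 = 676 - 21 ≡ 40; y = λ·(3 - 40) - 14 ≡ 8. → (40, 8)

(40, 8)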